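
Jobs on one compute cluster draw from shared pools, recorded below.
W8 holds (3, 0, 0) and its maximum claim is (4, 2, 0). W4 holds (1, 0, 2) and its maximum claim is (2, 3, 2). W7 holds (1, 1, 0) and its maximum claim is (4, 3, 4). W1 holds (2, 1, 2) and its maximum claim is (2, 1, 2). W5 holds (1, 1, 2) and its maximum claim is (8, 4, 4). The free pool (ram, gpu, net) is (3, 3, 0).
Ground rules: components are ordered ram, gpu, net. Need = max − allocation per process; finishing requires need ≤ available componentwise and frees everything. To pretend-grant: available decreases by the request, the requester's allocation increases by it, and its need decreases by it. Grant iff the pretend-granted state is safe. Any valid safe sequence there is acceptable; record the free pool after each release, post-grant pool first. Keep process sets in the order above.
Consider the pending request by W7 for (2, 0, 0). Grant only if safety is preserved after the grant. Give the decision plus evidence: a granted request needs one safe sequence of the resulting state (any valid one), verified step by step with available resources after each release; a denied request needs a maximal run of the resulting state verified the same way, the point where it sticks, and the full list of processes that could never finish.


GRANT. The post-grant state is safe; one safe sequence: W4, W1, W7, W8, W5.
Key observation: the transfer keeps a workable pool ((1, 3, 0)); W4 starts the safe sequence.
Check on the post-grant state, step by step:
  pool = (1, 3, 0)
  run W4 (needs (1, 3, 0), free (1, 3, 0)); after release of (1, 0, 2) the pool is (2, 3, 2)
  run W1 (needs (0, 0, 0), free (2, 3, 2)); after release of (2, 1, 2) the pool is (4, 4, 4)
  run W7 (needs (1, 2, 4), free (4, 4, 4)); after release of (3, 1, 0) the pool is (7, 5, 4)
  run W8 (needs (1, 2, 0), free (7, 5, 4)); after release of (3, 0, 0) the pool is (10, 5, 4)
  run W5 (needs (7, 3, 2), free (10, 5, 4)); after release of (1, 1, 2) the pool is (11, 6, 6)


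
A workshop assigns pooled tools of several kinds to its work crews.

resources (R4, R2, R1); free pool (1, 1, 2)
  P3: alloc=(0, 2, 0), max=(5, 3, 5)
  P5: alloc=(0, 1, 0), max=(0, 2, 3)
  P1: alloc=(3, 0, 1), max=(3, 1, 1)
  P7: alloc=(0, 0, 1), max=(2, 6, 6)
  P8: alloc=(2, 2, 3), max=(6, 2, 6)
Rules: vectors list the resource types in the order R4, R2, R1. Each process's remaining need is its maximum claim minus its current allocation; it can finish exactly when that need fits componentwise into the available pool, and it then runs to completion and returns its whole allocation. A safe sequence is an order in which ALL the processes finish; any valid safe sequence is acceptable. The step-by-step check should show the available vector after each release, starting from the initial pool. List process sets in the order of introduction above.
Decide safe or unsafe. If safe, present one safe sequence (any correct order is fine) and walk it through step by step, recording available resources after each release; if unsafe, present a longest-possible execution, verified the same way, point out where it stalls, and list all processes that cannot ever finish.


SAFE, for example via the order P1, P8, P5, P3, P7.
Key observation: reading the order forward, P1 is the first process whose need (0, 1, 0) meets the free pool (1, 1, 2) exactly on a resource it requests.
Verifying each step:
  pool = (1, 1, 2)
  run P1 (needs (0, 1, 0), free (1, 1, 2)); after release of (3, 0, 1) the pool is (4, 1, 3)
  run P8 (needs (4, 0, 3), free (4, 1, 3)); after release of (2, 2, 3) the pool is (6, 3, 6)
  run P5 (needs (0, 1, 3), free (6, 3, 6)); after release of (0, 1, 0) the pool is (6, 4, 6)
  run P3 (needs (5, 1, 5), free (6, 4, 6)); after release of (0, 2, 0) the pool is (6, 6, 6)
  run P7 (needs (2, 6, 5), free (6, 6, 6)); after release of (0, 0, 1) the pool is (6, 6, 7)


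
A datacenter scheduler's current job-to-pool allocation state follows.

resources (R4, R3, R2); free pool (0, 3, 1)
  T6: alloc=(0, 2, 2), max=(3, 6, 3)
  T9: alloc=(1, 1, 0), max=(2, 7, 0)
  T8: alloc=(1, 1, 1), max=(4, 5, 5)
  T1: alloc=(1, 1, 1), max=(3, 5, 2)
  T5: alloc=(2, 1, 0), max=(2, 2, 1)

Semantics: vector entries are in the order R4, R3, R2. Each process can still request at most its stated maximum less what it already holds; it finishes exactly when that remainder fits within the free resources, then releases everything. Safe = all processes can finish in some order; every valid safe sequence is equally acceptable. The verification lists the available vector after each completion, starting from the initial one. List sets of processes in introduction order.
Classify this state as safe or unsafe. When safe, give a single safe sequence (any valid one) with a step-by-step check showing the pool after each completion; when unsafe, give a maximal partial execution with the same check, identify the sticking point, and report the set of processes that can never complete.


SAFE — a valid safe sequence is T5, T1, T6, T9, T8.
Key observation: T5 is the earliest step where a requested resource binds exactly: need (0, 1, 1), pool (0, 3, 1) at its turn.
Verifying each step:
  pool = (0, 3, 1)
  T5: need (0, 1, 1) fits (0, 3, 1); releases (2, 1, 0), pool now (2, 4, 1)
  T1: need (2, 4, 1) fits (2, 4, 1); releases (1, 1, 1), pool now (3, 5, 2)
  T6: need (3, 4, 1) fits (3, 5, 2); releases (0, 2, 2), pool now (3, 7, 4)
  T9: need (1, 6, 0) fits (3, 7, 4); releases (1, 1, 0), pool now (4, 8, 4)
  T8: need (3, 4, 4) fits (4, 8, 4); releases (1, 1, 1), pool now (5, 9, 5)


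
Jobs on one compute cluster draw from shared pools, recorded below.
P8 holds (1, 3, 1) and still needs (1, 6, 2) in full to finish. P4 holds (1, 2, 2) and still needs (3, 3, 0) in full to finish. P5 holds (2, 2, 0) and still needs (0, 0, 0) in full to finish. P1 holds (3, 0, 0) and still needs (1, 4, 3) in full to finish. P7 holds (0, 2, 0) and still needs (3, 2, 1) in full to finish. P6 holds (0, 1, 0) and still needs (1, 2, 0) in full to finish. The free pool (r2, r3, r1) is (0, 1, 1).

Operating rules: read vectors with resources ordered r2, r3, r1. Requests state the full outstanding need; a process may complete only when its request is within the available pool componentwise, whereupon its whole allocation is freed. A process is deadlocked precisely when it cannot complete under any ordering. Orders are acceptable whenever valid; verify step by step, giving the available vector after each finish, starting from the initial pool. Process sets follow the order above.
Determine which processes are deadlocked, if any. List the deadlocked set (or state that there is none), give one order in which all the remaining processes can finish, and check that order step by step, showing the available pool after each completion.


Deadlocked set: P8, P4, P1 and P7.
Key observation: after P5, P6 the pool peaks at (2, 4, 1), and each blocked process is short somewhere: P8 on r3, r1; P4 on r2; P1 on r1; P7 on r2.
The rest can finish in the order P5, P6. Walking it through:
  pool = (0, 1, 1)
  P5 needs (0, 0, 0) <= (0, 1, 1) -> finishes; pool += (2, 2, 0) = (2, 3, 1)
  P6 needs (1, 2, 0) <= (2, 3, 1) -> finishes; pool += (0, 1, 0) = (2, 4, 1)
None of the blocked processes ever fits:
  P8 cannot run: need (1, 6, 2) vs free (2, 4, 1) (insufficient r3 and r1)
  P4 cannot run: need (3, 3, 0) vs free (2, 4, 1) (insufficient r2)
  P1 cannot run: need (1, 4, 3) vs free (2, 4, 1) (insufficient r1)
  P7 cannot run: need (3, 2, 1) vs free (2, 4, 1) (insufficient r2)


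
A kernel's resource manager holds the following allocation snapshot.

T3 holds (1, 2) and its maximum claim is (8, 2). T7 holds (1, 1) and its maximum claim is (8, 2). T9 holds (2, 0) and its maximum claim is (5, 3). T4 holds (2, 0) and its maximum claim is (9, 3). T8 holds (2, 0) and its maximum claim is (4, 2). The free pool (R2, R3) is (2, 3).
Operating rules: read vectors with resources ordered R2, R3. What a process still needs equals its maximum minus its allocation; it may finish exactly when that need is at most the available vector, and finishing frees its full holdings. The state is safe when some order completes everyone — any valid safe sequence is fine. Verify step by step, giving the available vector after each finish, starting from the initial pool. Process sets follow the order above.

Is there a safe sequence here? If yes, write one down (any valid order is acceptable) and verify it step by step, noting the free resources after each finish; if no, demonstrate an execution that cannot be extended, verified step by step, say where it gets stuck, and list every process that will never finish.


The state is UNSAFE.
Key observation: once T8, T9 finish, the pool peaks at (6, 3) — and every remaining process still needs more R2 than that.
A maximal execution: T8, T9 — then nothing else fits. Step-by-step check:
  pool = (2, 3)
  run T8 (needs (2, 2), free (2, 3)); after release of (2, 0) the pool is (4, 3)
  run T9 (needs (3, 3), free (4, 3)); after release of (2, 0) the pool is (6, 3)
  T3 still needs (7, 0) but only (6, 3) is free — short on R2
  T7 still needs (7, 1) but only (6, 3) is free — short on R2
  T4 still needs (7, 3) but only (6, 3) is free — short on R2
Permanently blocked: T3, T7 and T4.


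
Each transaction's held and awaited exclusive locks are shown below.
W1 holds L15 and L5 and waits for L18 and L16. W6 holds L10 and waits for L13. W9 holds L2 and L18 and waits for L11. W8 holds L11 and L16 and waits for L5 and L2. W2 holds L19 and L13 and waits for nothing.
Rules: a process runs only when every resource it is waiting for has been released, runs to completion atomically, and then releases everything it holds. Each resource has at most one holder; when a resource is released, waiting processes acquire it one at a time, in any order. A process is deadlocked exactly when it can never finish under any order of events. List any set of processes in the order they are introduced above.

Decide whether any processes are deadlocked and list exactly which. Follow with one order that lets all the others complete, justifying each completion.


Deadlocked set: W1, W9 and W8.
Key observation: the loop W1 -> W9 -> W8 -> W1 blocks itself forever; no other process is dragged down with it.
The rest can finish in the order W2, W6.
Verifying each step:
  W2: no waits; runs immediately, freeing L19 and L13
  W6: everything it awaited (L13) is free; runs, freeing L10


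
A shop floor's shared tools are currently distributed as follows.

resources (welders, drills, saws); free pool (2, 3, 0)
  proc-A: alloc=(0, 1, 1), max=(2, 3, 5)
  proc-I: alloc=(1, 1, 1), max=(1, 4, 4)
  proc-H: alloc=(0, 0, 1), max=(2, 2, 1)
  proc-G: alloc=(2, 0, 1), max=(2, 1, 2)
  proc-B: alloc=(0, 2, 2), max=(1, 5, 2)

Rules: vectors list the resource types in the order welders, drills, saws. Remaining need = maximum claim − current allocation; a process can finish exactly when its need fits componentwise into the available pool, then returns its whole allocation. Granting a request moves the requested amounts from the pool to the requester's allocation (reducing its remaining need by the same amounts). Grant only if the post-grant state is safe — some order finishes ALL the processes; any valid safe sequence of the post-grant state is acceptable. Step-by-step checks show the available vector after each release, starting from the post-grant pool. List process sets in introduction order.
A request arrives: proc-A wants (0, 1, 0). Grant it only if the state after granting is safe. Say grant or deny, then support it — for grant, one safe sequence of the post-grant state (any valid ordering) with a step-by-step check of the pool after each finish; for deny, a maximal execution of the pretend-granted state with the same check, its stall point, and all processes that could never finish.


DENY: after the grant no complete ordering would exist.
Key observation: after proc-H, proc-G the pool peaks at (4, 2, 2), and each blocked process is short somewhere: proc-A on saws; proc-I on drills, saws; proc-B on drills.
After a pretend grant, a maximal execution: proc-H, proc-G — then nothing else fits. Verifying each step:
  pool = (2, 2, 0)
  proc-H: need (2, 2, 0) fits (2, 2, 0); releases (0, 0, 1), pool now (2, 2, 1)
  proc-G: need (0, 1, 1) fits (2, 2, 1); releases (2, 0, 1), pool now (4, 2, 2)
  proc-A still needs (2, 1, 4) but only (4, 2, 2) is free — short on saws
  proc-I still needs (0, 3, 3) but only (4, 2, 2) is free — short on drills and saws
  proc-B still needs (1, 3, 0) but only (4, 2, 2) is free — short on drills
Post-grant, the permanently blocked set is proc-A, proc-I and proc-B.


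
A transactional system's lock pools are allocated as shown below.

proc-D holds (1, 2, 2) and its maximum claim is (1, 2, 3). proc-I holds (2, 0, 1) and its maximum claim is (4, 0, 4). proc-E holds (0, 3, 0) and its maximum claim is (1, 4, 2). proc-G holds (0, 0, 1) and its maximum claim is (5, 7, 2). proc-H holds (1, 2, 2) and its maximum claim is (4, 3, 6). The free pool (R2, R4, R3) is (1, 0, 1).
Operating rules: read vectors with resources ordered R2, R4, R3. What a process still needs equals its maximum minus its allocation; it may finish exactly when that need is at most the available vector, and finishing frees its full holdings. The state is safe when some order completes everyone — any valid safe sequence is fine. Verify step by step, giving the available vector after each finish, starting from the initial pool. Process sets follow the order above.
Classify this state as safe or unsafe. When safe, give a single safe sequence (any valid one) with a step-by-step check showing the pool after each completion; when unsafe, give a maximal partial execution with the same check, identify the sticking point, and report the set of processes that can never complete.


SAFE, for example via the order proc-D, proc-E, proc-I, proc-H, proc-G.
Key observation: proc-D marks the first exact bind of the order: its need (0, 0, 1) fits the free (1, 0, 1) with zero slack on a requested resource.
Step-by-step check:
  pool = (1, 0, 1)
  proc-D needs (0, 0, 1) <= (1, 0, 1) -> finishes; pool += (1, 2, 2) = (2, 2, 3)
  proc-E needs (1, 1, 2) <= (2, 2, 3) -> finishes; pool += (0, 3, 0) = (2, 5, 3)
  proc-I needs (2, 0, 3) <= (2, 5, 3) -> finishes; pool += (2, 0, 1) = (4, 5, 4)
  proc-H needs (3, 1, 4) <= (4, 5, 4) -> finishes; pool += (1, 2, 2) = (5, 7, 6)
  proc-G needs (5, 7, 1) <= (5, 7, 6) -> finishes; pool += (0, 0, 1) = (5, 7, 7)


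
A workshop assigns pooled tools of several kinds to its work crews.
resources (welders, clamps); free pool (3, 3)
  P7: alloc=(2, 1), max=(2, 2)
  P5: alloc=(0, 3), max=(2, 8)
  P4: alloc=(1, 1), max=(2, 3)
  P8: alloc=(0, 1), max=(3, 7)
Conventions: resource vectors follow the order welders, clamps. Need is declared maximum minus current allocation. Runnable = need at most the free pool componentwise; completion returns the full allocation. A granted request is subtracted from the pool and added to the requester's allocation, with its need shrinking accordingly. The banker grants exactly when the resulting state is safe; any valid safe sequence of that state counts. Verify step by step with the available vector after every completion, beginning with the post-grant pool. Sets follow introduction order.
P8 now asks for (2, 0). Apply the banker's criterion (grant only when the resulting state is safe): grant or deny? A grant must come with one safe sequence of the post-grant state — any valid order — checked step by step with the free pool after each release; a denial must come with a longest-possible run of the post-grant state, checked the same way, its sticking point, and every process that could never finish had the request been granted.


GRANT: granting preserves safety; a valid post-grant sequence is P4, P7, P5, P8.
Key observation: (1, 3) free after granting still covers P4 first, and each release covers the next.
Step-by-step check of the post-grant state:
  pool = (1, 3)
  P4: need (1, 2) fits (1, 3); releases (1, 1), pool now (2, 4)
  P7: need (0, 1) fits (2, 4); releases (2, 1), pool now (4, 5)
  P5: need (2, 5) fits (4, 5); releases (0, 3), pool now (4, 8)
  P8: need (1, 6) fits (4, 8); releases (2, 1), pool now (6, 9)


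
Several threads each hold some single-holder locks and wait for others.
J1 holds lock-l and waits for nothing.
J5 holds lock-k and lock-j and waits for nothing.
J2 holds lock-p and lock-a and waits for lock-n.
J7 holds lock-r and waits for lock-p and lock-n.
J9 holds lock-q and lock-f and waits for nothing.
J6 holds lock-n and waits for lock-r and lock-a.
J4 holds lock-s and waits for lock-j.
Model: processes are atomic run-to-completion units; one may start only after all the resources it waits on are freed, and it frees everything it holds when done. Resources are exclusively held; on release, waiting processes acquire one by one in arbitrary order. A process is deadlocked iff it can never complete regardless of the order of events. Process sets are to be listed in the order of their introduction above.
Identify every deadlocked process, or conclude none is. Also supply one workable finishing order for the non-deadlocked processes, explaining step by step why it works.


Deadlocked: J2, J7 and J6.
Key observation: J2 -> J6 -> J2 is a circular wait — nothing in it can go first; J7 is caught in further circular waits.
A valid finishing order for the others: J5, J4, J1, J9.
Walking it through:
  run J5 (it waits on nothing); releases lock-k and lock-j
  run J4 (all its waits — lock-j — are resolved); releases lock-s
  run J1 (it waits on nothing); releases lock-l
  run J9 (it waits on nothing); releases lock-q and lock-f


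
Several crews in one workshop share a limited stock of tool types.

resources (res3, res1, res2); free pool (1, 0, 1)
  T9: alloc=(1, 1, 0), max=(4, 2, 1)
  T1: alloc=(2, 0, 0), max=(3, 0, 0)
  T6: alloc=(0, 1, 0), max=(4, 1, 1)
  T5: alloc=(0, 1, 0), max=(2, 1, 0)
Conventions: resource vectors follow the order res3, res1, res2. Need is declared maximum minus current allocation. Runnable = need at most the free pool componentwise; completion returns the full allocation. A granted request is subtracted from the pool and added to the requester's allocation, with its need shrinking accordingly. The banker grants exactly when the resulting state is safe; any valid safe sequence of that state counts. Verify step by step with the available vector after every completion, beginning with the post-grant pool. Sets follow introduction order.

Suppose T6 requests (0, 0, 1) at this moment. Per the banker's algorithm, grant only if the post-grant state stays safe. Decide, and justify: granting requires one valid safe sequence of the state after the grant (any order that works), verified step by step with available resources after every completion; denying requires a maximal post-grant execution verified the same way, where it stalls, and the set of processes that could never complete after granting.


DENY. Granting would leave the state unsafe.
Key observation: after T1, T5 the pool peaks at (3, 1, 0), and each blocked process is short somewhere: T9 on res2; T6 on res3.
After a pretend grant, a maximal execution: T1, T5 — then nothing else fits. Verifying each step:
  pool = (1, 0, 0)
  T1: need (1, 0, 0) fits (1, 0, 0); releases (2, 0, 0), pool now (3, 0, 0)
  T5: need (2, 0, 0) fits (3, 0, 0); releases (0, 1, 0), pool now (3, 1, 0)
  T9 cannot run: need (3, 1, 1) vs free (3, 1, 0) (insufficient res2)
  T6 cannot run: need (4, 0, 0) vs free (3, 1, 0) (insufficient res3)
Post-grant, the permanently blocked set is T9 and T6.


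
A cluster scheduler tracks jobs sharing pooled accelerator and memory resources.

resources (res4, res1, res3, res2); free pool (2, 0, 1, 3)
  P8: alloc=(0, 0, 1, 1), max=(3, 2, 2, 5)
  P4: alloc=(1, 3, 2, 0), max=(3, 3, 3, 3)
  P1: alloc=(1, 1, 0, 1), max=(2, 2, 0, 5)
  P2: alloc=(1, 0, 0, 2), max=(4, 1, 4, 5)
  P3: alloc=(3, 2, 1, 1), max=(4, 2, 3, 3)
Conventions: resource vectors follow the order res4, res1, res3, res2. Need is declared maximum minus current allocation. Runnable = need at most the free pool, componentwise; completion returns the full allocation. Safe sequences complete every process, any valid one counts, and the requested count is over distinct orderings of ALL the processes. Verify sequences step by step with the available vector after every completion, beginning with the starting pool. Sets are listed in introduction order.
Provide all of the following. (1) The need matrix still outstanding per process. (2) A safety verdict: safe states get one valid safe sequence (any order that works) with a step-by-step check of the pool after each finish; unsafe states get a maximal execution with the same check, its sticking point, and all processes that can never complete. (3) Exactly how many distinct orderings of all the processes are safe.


(1) Need matrix, components ordered res4, res1, res3, res2:
  P8: (3, 2, 1, 4)
  P4: (2, 0, 1, 3)
  P1: (1, 1, 0, 4)
  P2: (3, 1, 4, 3)
  P3: (1, 0, 2, 2)
(2) SAFE, for example via the order P4, P3, P2, P8, P1.
Key observation: at P4 the run first touches a limit — (2, 0, 1, 3) against (2, 0, 1, 3), exact on a resource it actually requests.
Step-by-step check:
  pool = (2, 0, 1, 3)
  P4 needs (2, 0, 1, 3) <= (2, 0, 1, 3) -> finishes; pool += (1, 3, 2, 0) = (3, 3, 3, 3)
  P3 needs (1, 0, 2, 2) <= (3, 3, 3, 3) -> finishes; pool += (3, 2, 1, 1) = (6, 5, 4, 4)
  P2 needs (3, 1, 4, 3) <= (6, 5, 4, 4) -> finishes; pool += (1, 0, 0, 2) = (7, 5, 4, 6)
  P8 needs (3, 2, 1, 4) <= (7, 5, 4, 6) -> finishes; pool += (0, 0, 1, 1) = (7, 5, 5, 7)
  P1 needs (1, 1, 0, 4) <= (7, 5, 5, 7) -> finishes; pool += (1, 1, 0, 1) = (8, 6, 5, 8)
(3) Exactly 6 of the possible complete orderings are safe sequences.


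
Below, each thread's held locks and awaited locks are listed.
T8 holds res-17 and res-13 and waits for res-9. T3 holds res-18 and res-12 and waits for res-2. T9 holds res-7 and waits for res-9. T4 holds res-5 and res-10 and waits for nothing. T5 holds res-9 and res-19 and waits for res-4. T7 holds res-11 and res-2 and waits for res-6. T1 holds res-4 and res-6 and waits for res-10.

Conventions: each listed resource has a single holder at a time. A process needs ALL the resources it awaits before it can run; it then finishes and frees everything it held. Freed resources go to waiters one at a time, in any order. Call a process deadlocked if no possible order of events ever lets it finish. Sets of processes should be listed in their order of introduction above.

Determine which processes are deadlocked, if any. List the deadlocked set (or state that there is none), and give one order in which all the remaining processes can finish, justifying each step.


Nothing here is deadlocked.
Key observation: the wait relation is loop-free; peeling off processes with no waits unwinds the whole state.
A valid finishing order for the others: T4, T1, T5, T8, T9, T7, T3.
Verifying each step:
  T4 waits on nothing -> runs at once and releases res-5 and res-10
  T1: everything it awaited (res-10) is free; runs, freeing res-4 and res-6
  T5: everything it awaited (res-4) is free; runs, freeing res-9 and res-19
  T8: everything it awaited (res-9) is free; runs, freeing res-17 and res-13
  T9: everything it awaited (res-9) is free; runs, freeing res-7
  T7: everything it awaited (res-6) is free; runs, freeing res-11 and res-2
  T3: everything it awaited (res-2) is free; runs, freeing res-18 and res-12


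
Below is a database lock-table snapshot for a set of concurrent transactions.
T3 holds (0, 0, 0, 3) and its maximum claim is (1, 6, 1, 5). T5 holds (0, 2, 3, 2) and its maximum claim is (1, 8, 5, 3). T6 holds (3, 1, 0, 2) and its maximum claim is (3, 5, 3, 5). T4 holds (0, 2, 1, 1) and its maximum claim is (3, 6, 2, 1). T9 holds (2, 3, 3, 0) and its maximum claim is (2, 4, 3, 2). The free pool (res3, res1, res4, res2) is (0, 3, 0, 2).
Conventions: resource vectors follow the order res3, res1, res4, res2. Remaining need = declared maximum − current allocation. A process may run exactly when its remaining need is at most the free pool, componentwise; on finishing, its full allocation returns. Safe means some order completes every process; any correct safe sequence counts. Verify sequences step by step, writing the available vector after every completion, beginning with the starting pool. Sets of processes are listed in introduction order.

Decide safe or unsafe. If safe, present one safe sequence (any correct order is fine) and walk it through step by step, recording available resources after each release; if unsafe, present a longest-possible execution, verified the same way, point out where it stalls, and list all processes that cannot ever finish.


The state is SAFE; one workable sequence: T9, T3, T6, T5, T4.
Key observation: the order's first zero-slack moment is T9 ((0, 1, 0, 2) needed, (0, 3, 0, 2) free — a requested resource with nothing to spare).
Check, step by step:
  pool = (0, 3, 0, 2)
  T9 needs (0, 1, 0, 2) <= (0, 3, 0, 2) -> finishes; pool += (2, 3, 3, 0) = (2, 6, 3, 2)
  T3 needs (1, 6, 1, 2) <= (2, 6, 3, 2) -> finishes; pool += (0, 0, 0, 3) = (2, 6, 3, 5)
  T6 needs (0, 4, 3, 3) <= (2, 6, 3, 5) -> finishes; pool += (3, 1, 0, 2) = (5, 7, 3, 7)
  T5 needs (1, 6, 2, 1) <= (5, 7, 3, 7) -> finishes; pool += (0, 2, 3, 2) = (5, 9, 6, 9)
  T4 needs (3, 4, 1, 0) <= (5, 9, 6, 9) -> finishes; pool += (0, 2, 1, 1) = (5, 11, 7, 10)


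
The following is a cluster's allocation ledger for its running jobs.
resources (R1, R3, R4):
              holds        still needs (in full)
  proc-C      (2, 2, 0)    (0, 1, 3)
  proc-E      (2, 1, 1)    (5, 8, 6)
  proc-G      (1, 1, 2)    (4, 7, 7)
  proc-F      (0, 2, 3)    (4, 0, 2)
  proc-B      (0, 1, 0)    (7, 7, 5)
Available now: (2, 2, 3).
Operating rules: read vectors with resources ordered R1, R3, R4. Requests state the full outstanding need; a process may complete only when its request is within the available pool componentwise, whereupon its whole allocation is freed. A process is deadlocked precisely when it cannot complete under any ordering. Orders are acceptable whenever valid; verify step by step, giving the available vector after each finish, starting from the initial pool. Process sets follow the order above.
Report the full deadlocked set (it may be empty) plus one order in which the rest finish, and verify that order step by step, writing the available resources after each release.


The deadlocked set is proc-E, proc-G and proc-B.
Key observation: the pool after proc-C, proc-F is (4, 6, 6); every surviving request exceeds it in R3, so progress ends there.
The rest can finish in the order proc-C, proc-F. Verifying each step:
  pool = (2, 2, 3)
  run proc-C (needs (0, 1, 3), free (2, 2, 3)); after release of (2, 2, 0) the pool is (4, 4, 3)
  run proc-F (needs (4, 0, 2), free (4, 4, 3)); after release of (0, 2, 3) the pool is (4, 6, 6)
The stuck group stays short no matter what:
  proc-E cannot run: need (5, 8, 6) vs free (4, 6, 6) (insufficient R1 and R3)
  proc-G cannot run: need (4, 7, 7) vs free (4, 6, 6) (insufficient R3 and R4)
  proc-B cannot run: need (7, 7, 5) vs free (4, 6, 6) (insufficient R1 and R3)


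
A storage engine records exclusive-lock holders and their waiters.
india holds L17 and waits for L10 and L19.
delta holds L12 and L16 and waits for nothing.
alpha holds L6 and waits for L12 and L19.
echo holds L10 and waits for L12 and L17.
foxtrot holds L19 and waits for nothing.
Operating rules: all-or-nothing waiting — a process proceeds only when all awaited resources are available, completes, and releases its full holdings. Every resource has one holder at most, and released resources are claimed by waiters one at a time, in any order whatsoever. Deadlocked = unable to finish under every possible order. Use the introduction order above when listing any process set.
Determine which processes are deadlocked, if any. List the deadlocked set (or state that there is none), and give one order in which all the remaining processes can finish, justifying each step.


Deadlocked: india and echo.
Key observation: nobody on the ring india -> echo -> india can start until another member finishes, which never happens; no other process is dragged down with it.
A valid finishing order for the others: delta, foxtrot, alpha.
Step-by-step check:
  delta: no waits; runs immediately, freeing L12 and L16
  foxtrot: no waits; runs immediately, freeing L19
  alpha waits on L12 and L19 — all released -> runs and releases L6


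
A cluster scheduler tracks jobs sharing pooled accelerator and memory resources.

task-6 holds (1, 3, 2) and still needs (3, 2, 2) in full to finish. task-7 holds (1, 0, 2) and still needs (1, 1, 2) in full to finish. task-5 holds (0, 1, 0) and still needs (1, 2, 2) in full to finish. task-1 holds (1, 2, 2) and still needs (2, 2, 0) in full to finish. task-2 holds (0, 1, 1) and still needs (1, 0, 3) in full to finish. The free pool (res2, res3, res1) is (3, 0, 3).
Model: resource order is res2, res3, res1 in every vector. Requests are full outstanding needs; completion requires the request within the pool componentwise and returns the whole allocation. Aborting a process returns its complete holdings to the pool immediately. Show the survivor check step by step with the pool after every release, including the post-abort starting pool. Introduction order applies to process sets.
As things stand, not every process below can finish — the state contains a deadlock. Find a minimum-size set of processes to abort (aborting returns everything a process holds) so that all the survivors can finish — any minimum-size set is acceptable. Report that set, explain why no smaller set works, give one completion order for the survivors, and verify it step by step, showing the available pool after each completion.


Minimum abort set: task-6.
Key observation: the returned (1, 3, 2) from task-6 is what brings task-1 — unrunnable before, under any order — into play at step 3.
Why nothing smaller works: aborting no one leaves the state deadlocked as given.
The survivors complete as task-2, task-7, task-1, task-5. Verifying each step (starting from the post-abort pool):
  pool = (4, 3, 5)
  run task-2 (needs (1, 0, 3), free (4, 3, 5)); after release of (0, 1, 1) the pool is (4, 4, 6)
  run task-7 (needs (1, 1, 2), free (4, 4, 6)); after release of (1, 0, 2) the pool is (5, 4, 8)
  run task-1 (needs (2, 2, 0), free (5, 4, 8)); after release of (1, 2, 2) the pool is (6, 6, 10)
  run task-5 (needs (1, 2, 2), free (6, 6, 10)); after release of (0, 1, 0) the pool is (6, 7, 10)


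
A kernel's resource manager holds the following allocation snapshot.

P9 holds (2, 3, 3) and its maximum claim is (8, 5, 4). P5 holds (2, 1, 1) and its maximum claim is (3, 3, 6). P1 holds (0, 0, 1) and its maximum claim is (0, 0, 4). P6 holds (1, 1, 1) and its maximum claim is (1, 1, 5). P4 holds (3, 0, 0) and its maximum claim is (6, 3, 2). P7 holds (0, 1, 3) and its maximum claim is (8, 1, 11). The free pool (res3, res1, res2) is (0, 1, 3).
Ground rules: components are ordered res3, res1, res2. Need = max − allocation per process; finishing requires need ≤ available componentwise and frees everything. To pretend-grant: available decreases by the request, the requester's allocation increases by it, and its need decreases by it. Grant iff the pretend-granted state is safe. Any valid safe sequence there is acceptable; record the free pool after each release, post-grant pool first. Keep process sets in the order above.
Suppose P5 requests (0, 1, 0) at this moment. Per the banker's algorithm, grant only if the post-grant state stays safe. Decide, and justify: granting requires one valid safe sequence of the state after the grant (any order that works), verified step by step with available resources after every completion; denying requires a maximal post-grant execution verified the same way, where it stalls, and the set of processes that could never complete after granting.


GRANT. The post-grant state is safe; one safe sequence: P1, P6, P5, P4, P9, P7.
Key observation: granting shrinks the pool to (0, 0, 3), yet P1 still fits and the chain goes through.
Verifying the post-grant state step by step:
  pool = (0, 0, 3)
  run P1 (needs (0, 0, 3), free (0, 0, 3)); after release of (0, 0, 1) the pool is (0, 0, 4)
  run P6 (needs (0, 0, 4), free (0, 0, 4)); after release of (1, 1, 1) the pool is (1, 1, 5)
  run P5 (needs (1, 1, 5), free (1, 1, 5)); after release of (2, 2, 1) the pool is (3, 3, 6)
  run P4 (needs (3, 3, 2), free (3, 3, 6)); after release of (3, 0, 0) the pool is (6, 3, 6)
  run P9 (needs (6, 2, 1), free (6, 3, 6)); after release of (2, 3, 3) the pool is (8, 6, 9)
  run P7 (needs (8, 0, 8), free (8, 6, 9)); after release of (0, 1, 3) the pool is (8, 7, 12)


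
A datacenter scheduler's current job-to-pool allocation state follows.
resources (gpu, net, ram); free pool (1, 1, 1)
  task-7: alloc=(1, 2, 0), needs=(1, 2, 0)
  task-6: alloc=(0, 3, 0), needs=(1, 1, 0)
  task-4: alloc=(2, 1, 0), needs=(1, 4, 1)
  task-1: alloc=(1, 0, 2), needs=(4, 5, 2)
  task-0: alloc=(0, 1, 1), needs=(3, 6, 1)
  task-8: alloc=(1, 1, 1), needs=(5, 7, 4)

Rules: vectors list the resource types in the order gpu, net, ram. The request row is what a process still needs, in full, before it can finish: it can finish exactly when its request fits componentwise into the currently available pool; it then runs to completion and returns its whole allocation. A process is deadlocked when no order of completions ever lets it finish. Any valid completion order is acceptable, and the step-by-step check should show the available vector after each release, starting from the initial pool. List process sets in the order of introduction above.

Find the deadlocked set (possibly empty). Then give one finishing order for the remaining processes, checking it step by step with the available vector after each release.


No process is deadlocked.
Key observation: task-6 leads a chain of completions in which each release enables another process.
One completion order for the rest: task-6, task-7, task-4, task-0, task-1, task-8. Verifying each step:
  pool = (1, 1, 1)
  run task-6 (needs (1, 1, 0), free (1, 1, 1)); after release of (0, 3, 0) the pool is (1, 4, 1)
  run task-7 (needs (1, 2, 0), free (1, 4, 1)); after release of (1, 2, 0) the pool is (2, 6, 1)
  run task-4 (needs (1, 4, 1), free (2, 6, 1)); after release of (2, 1, 0) the pool is (4, 7, 1)
  run task-0 (needs (3, 6, 1), free (4, 7, 1)); after release of (0, 1, 1) the pool is (4, 8, 2)
  run task-1 (needs (4, 5, 2), free (4, 8, 2)); after release of (1, 0, 2) the pool is (5, 8, 4)
  run task-8 (needs (5, 7, 4), free (5, 8, 4)); after release of (1, 1, 1) the pool is (6, 9, 5)


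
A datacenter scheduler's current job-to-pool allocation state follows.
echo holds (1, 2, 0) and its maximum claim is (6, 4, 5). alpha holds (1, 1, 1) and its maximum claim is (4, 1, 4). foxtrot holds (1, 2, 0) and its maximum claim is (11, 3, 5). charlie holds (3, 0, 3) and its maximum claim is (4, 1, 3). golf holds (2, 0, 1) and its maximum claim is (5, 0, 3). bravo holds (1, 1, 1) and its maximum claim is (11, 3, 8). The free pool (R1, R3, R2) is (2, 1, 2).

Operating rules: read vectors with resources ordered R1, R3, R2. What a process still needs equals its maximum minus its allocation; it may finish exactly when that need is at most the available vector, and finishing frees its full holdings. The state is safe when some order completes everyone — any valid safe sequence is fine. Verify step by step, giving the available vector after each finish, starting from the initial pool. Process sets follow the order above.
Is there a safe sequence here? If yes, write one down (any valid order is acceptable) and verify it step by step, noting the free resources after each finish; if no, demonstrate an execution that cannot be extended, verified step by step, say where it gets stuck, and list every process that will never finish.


UNSAFE — no complete ordering exists.
Key observation: after charlie, alpha, echo, golf complete, (9, 4, 7) is the best the pool ever gets, yet each leftover process wants more R1.
The run charlie, alpha, echo, golf cannot be extended any further. Walking it through:
  pool = (2, 1, 2)
  run charlie (needs (1, 1, 0), free (2, 1, 2)); after release of (3, 0, 3) the pool is (5, 1, 5)
  run alpha (needs (3, 0, 3), free (5, 1, 5)); after release of (1, 1, 1) the pool is (6, 2, 6)
  run echo (needs (5, 2, 5), free (6, 2, 6)); after release of (1, 2, 0) the pool is (7, 4, 6)
  run golf (needs (3, 0, 2), free (7, 4, 6)); after release of (2, 0, 1) the pool is (9, 4, 7)
  foxtrot still needs (10, 1, 5) but only (9, 4, 7) is free — short on R1
  bravo still needs (10, 2, 7) but only (9, 4, 7) is free — short on R1
Processes that can never finish: foxtrot and bravo.


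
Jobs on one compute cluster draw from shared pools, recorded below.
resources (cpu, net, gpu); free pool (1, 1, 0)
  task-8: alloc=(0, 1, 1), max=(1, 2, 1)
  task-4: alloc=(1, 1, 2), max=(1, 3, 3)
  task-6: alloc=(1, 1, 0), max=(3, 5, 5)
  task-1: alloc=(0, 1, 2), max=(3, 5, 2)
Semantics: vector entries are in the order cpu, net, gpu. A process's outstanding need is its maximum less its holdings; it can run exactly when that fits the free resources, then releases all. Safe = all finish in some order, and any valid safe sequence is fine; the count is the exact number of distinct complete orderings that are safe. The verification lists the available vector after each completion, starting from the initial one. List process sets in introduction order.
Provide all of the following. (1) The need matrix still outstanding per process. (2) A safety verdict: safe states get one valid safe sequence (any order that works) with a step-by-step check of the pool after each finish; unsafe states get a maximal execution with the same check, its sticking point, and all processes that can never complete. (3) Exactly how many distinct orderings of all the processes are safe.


(1) Need matrix, components ordered cpu, net, gpu:
  task-8: (1, 1, 0)
  task-4: (0, 2, 1)
  task-6: (2, 4, 5)
  task-1: (3, 4, 0)
(2) The state is UNSAFE.
Key observation: no order helps: past task-8, task-4, the free pool tops out at (2, 3, 3), below what each blocked process needs in net.
The run task-8, task-4 cannot be extended any further. Step-by-step check:
  pool = (1, 1, 0)
  task-8: need (1, 1, 0) fits (1, 1, 0); releases (0, 1, 1), pool now (1, 2, 1)
  task-4: need (0, 2, 1) fits (1, 2, 1); releases (1, 1, 2), pool now (2, 3, 3)
  task-6 still needs (2, 4, 5) but only (2, 3, 3) is free — short on net and gpu
  task-1 still needs (3, 4, 0) but only (2, 3, 3) is free — short on cpu and net
Never able to finish: task-6 and task-1.
(3) Exactly 0 of the possible complete orderings are safe sequences.


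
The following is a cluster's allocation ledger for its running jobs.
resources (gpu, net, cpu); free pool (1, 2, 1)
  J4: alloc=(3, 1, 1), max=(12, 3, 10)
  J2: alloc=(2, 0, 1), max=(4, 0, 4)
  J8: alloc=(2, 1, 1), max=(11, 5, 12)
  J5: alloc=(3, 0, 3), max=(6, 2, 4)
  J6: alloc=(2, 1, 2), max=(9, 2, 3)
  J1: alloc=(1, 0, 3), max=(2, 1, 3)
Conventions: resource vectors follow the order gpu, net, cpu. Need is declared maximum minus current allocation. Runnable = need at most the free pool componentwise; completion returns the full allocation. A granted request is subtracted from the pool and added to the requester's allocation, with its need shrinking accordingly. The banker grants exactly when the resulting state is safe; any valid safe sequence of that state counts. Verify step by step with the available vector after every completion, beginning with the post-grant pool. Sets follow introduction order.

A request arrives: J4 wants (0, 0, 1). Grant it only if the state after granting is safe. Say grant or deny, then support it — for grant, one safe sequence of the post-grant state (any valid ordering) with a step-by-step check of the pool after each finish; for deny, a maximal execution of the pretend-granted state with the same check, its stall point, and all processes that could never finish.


GRANT — the state after the grant stays safe, e.g. via J1, J2, J5, J6, J4, J8.
Key observation: post-grant, (1, 2, 0) remains, and an order beginning with J1 completes everyone.
Step-by-step check of the post-grant state:
  pool = (1, 2, 0)
  J1: need (1, 1, 0) fits (1, 2, 0); releases (1, 0, 3), pool now (2, 2, 3)
  J2: need (2, 0, 3) fits (2, 2, 3); releases (2, 0, 1), pool now (4, 2, 4)
  J5: need (3, 2, 1) fits (4, 2, 4); releases (3, 0, 3), pool now (7, 2, 7)
  J6: need (7, 1, 1) fits (7, 2, 7); releases (2, 1, 2), pool now (9, 3, 9)
  J4: need (9, 2, 8) fits (9, 3, 9); releases (3, 1, 2), pool now (12, 4, 11)
  J8: need (9, 4, 11) fits (12, 4, 11); releases (2, 1, 1), pool now (14, 5, 12)
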